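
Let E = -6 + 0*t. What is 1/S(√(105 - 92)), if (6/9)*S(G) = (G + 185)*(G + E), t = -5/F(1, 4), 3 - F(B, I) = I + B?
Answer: -1097/1180314 - 179*√13/1180314 ≈ -0.0014762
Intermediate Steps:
F(B, I) = 3 - B - I (F(B, I) = 3 - (I + B) = 3 - (B + I) = 3 + (-B - I) = 3 - B - I)
t = 5/2 (t = -5/(3 - 1*1 - 1*4) = -5/(3 - 1 - 4) = -5/(-2) = -5*(-½) = 5/2 ≈ 2.5000)
E = -6 (E = -6 + 0*(5/2) = -6 + 0 = -6)
S(G) = 3*(-6 + G)*(185 + G)/2 (S(G) = 3*((G + 185)*(G - 6))/2 = 3*((185 + G)*(-6 + G))/2 = 3*((-6 + G)*(185 + G))/2 = 3*(-6 + G)*(185 + G)/2)
1/S(√(105 - 92)) = 1/(-1665 + 3*(√(105 - 92))²/2 + 537*√(105 - 92)/2) = 1/(-1665 + 3*(√13)²/2 + 537*√13/2) = 1/(-1665 + (3/2)*13 + 537*√13/2) = 1/(-1665 + 39/2 + 537*√13/2) = 1/(-3291/2 + 537*√13/2)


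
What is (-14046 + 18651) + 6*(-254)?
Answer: 3081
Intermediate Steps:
(-14046 + 18651) + 6*(-254) = 4605 - 1524 = 3081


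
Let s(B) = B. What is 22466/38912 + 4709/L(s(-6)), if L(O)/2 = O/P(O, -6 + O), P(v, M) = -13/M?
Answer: -74338775/175104 ≈ -424.54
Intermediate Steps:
L(O) = 2*O*(6/13 - O/13) (L(O) = 2*(O/((-13/(-6 + O)))) = 2*(O*(6/13 - O/13)) = 2*O*(6/13 - O/13))
22466/38912 + 4709/L(s(-6)) = 22466/38912 + 4709/(((2/13)*(-6)*(6 - 1*(-6)))) = 22466*(1/38912) + 4709/(((2/13)*(-6)*(6 + 6))) = 11233/19456 + 4709/(((2/13)*(-6)*12)) = 11233/19456 + 4709/(-144/13) = 11233/19456 + 4709*(-13/144) = 11233/19456 - 61217/144 = -74338775/175104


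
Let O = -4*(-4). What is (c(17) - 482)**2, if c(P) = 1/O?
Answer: 59459521/256 ≈ 2.3226e+5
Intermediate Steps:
O = 16
c(P) = 1/16
(c(17) - 482)**2 = (1/16 - 482)**2 = (-7711/16)**2 = 59459521/256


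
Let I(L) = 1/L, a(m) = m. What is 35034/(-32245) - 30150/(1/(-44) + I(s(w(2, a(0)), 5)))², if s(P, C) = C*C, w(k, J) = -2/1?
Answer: -1176345980147274/11640445 ≈ -1.0106e+8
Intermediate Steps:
w(k, J) = -2 (w(k, J) = -2*1 = -2)
s(P, C) = C²
35034/(-32245) - 30150/(1/(-44) + I(s(w(2, a(0)), 5)))² = 35034/(-32245) - 30150/(1/(-44) + 1/(5²))² = 35034*(-1/32245) - 30150/(-1/44 + 1/25)² = -35034/32245 - 30150/(-1/44 + 1/25)² = -35034/32245 - 30150/((19/1100)²) = -35034/32245 - 30150/361/1210000 = -35034/32245 - 30150*1210000/361 = -35034/32245 - 36481500000/361 = -1176345980147274/11640445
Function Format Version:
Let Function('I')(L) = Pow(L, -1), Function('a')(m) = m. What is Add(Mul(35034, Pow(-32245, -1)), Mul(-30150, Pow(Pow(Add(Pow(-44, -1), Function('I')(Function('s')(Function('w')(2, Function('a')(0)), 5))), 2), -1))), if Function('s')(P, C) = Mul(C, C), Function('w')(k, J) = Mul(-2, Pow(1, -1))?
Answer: Rational(-1176345980147274, 11640445) ≈ -1.0106e+8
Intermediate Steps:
Function('w')(k, J) = -2 (Function('w')(k, J) = Mul(-2, 1) = -2)
Function('s')(P, C) = Pow(C, 2)
Add(Mul(35034, Pow(-32245, -1)), Mul(-30150, Pow(Pow(Add(Pow(-44, -1), Function('I')(Function('s')(Function('w')(2, Function('a')(0)), 5))), 2), -1))) = Add(Mul(35034, Pow(-32245, -1)), Mul(-30150, Pow(Pow(Add(Pow(-44, -1), Pow(Pow(5, 2), -1)), 2), -1))) = Add(Mul(35034, Rational(-1, 32245)), Mul(-30150, Pow(Pow(Add(Rational(-1, 44), Pow(25, -1)), 2), -1))) = Add(Rational(-35034, 32245), Mul(-30150, Pow(Pow(Add(Rational(-1, 44), Rational(1, 25)), 2), -1))) = Add(Rational(-35034, 32245), Mul(-30150, Pow(Pow(Rational(19, 1100), 2), -1))) = Add(Rational(-35034, 32245), Mul(-30150, Pow(Rational(361, 1210000), -1))) = Add(Rational(-35034, 32245), Mul(-30150, Rational(1210000, 361))) = Add(Rational(-35034, 32245), Rational(-36481500000, 361)) = Rational(-1176345980147274, 11640445)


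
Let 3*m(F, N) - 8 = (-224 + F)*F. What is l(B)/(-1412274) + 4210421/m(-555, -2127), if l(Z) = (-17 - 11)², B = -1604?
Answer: 8919232678655/305300450361 ≈ 29.215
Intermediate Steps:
l(Z) = 784 (l(Z) = (-28)² = 784)
m(F, N) = 8/3 + F*(-224 + F)/3 (m(F, N) = 8/3 + ((-224 + F)*F)/3 = 8/3 + (F*(-224 + F))/3 = 8/3 + F*(-224 + F)/3)
l(B)/(-1412274) + 4210421/m(-555, -2127) = 784/(-1412274) + 4210421/(8/3 - 224/3*(-555) + (⅓)*(-555)²) = 784*(-1/1412274) + 4210421/(8/3 + 41440 + (⅓)*308025) = -392/706137 + 4210421/(8/3 + 41440 + 102675) = -392/706137 + 4210421/(432353/3) = -392/706137 + 4210421*(3/432353) = -392/706137 + 12631263/432353 = 8919232678655/305300450361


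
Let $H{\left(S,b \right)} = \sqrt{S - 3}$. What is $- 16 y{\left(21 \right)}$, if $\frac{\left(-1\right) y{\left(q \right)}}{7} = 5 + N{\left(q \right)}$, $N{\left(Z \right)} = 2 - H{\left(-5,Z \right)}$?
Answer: $784 - 224 i \sqrt{2} \approx 784.0 - 316.78 i$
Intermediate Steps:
$H{\left(S,b \right)} = \sqrt{-3 + S}$
$N{\left(Z \right)} = 2 - 2 i \sqrt{2}$ ($N{\left(Z \right)} = 2 - \sqrt{-3 - 5} = 2 - \sqrt{-8} = 2 - 2 i \sqrt{2}$)
$y{\left(q \right)} = -49 + 14 i \sqrt{2}$ ($y{\left(q \right)} = - 7 \left(5 + \left(2 - 2 i \sqrt{2}\right)\right) = - 7 \left(7 - 2 i \sqrt{2}\right) = -49 + 14 i \sqrt{2}$)
$- 16 y{\left(21 \right)} = - 16 \left(-49 + 14 i \sqrt{2}\right) = 784 - 224 i \sqrt{2}$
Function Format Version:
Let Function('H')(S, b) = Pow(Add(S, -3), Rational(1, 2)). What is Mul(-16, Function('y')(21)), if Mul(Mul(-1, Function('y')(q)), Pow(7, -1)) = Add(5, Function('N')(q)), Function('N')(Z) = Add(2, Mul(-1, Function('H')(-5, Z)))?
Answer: Add(784, Mul(-224, I, Pow(2, Rational(1, 2)))) ≈ Add(784.00, Mul(-316.78, I))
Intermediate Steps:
Function('H')(S, b) = Pow(Add(-3, S), Rational(1, 2))
Function('N')(Z) = Add(2, Mul(-2, I, Pow(2, Rational(1, 2)))) (Function('N')(Z) = Add(2, Mul(-1, Pow(Add(-3, -5), Rational(1, 2)))) = Add(2, Mul(-1, Pow(-8, Rational(1, 2)))) = Add(2, Mul(-1, Mul(2, I, Pow(2, Rational(1, 2))))) = Add(2, Mul(-2, I, Pow(2, Rational(1, 2)))))
Function('y')(q) = Add(-49, Mul(14, I, Pow(2, Rational(1, 2)))) (Function('y')(q) = Mul(-7, Add(5, Add(2, Mul(-2, I, Pow(2, Rational(1, 2)))))) = Mul(-7, Add(7, Mul(-2, I, Pow(2, Rational(1, 2))))) = Add(-49, Mul(14, I, Pow(2, Rational(1, 2)))))
Mul(-16, Function('y')(21)) = Mul(-16, Add(-49, Mul(14, I, Pow(2, Rational(1, 2))))) = Add(784, Mul(-224, I, Pow(2, Rational(1, 2))))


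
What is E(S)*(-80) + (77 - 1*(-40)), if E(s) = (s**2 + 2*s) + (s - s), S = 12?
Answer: -13323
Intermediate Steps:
E(s) = s**2 + 2*s (E(s) = (s**2 + 2*s) + 0 = s**2 + 2*s)
E(S)*(-80) + (77 - 1*(-40)) = (12*(2 + 12))*(-80) + (77 - 1*(-40)) = (12*14)*(-80) + (77 + 40) = 168*(-80) + 117 = -13440 + 117 = -13323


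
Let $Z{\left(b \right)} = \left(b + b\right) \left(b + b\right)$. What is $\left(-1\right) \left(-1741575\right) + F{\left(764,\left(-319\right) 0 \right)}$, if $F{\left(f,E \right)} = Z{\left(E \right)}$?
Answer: $1741575$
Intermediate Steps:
$Z{\left(b \right)} = 4 b^{2}$ ($Z{\left(b \right)} = 2 b 2 b = 4 b^{2}$)
$F{\left(f,E \right)} = 4 E^{2}$
$\left(-1\right) \left(-1741575\right) + F{\left(764,\left(-319\right) 0 \right)} = \left(-1\right) \left(-1741575\right) + 4 \left(\left(-319\right) 0\right)^{2} = 1741575 + 4 \cdot 0^{2} = 1741575 + 4 \cdot 0 = 1741575 + 0 = 1741575$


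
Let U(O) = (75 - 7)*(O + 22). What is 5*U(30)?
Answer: 17680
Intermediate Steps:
U(O) = 1496 + 68*O (U(O) = 68*(22 + O) = 1496 + 68*O)
5*U(30) = 5*(1496 + 68*30) = 5*(1496 + 2040) = 5*3536 = 17680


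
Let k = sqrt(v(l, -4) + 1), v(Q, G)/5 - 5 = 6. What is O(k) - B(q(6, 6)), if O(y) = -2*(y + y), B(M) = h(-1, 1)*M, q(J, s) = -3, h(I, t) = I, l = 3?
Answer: -3 - 8*sqrt(14) ≈ -32.933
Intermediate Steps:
v(Q, G) = 55 (v(Q, G) = 25 + 5*6 = 25 + 30 = 55)
B(M) = -M
k = 2*sqrt(14) (k = sqrt(55 + 1) = sqrt(56) = 2*sqrt(14) ≈ 7.4833)
O(y) = -4*y
O(k) - B(q(6, 6)) = -8*sqrt(14) - (-1)*(-3) = -8*sqrt(14) - 1*3 = -8*sqrt(14) - 3 = -3 - 8*sqrt(14)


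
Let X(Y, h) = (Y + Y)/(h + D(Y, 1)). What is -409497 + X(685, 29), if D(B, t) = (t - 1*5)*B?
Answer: -1110147737/2711 ≈ -4.0950e+5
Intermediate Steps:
D(B, t) = B*(-5 + t) (D(B, t) = (t - 5)*B = (-5 + t)*B = B*(-5 + t))
X(Y, h) = 2*Y/(h - 4*Y) (X(Y, h) = (Y + Y)/(h + Y*(-5 + 1)) = (2*Y)/(h + Y*(-4)) = (2*Y)/(h - 4*Y) = 2*Y/(h - 4*Y))
-409497 + X(685, 29) = -409497 + 2*685/(29 - 4*685) = -409497 + 2*685/(29 - 2740) = -409497 + 2*685/(-2711) = -409497 + 2*685*(-1/2711) = -409497 - 1370/2711 = -1110147737/2711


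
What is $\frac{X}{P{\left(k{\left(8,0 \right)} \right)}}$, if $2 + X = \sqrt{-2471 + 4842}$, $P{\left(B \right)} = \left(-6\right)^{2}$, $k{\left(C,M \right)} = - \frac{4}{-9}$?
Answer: $- \frac{1}{18} + \frac{\sqrt{2371}}{36} \approx 1.297$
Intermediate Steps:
$k{\left(C,M \right)} = \frac{4}{9}$ ($k{\left(C,M \right)} = \left(-4\right) \left(- \frac{1}{9}\right) = \frac{4}{9}$)
$P{\left(B \right)} = 36$
$X = -2 + \sqrt{2371}$ ($X = -2 + \sqrt{-2471 + 4842} = -2 + \sqrt{2371} \approx 46.693$)
$\frac{X}{P{\left(k{\left(8,0 \right)} \right)}} = \frac{-2 + \sqrt{2371}}{36} = \left(-2 + \sqrt{2371}\right) \frac{1}{36} = - \frac{1}{18} + \frac{\sqrt{2371}}{36}$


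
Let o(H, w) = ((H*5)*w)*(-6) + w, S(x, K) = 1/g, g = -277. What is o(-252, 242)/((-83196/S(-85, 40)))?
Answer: 914881/11522646 ≈ 0.079399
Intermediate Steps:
S(x, K) = -1/277 (S(x, K) = 1/(-277) = -1/277)
o(H, w) = w - 30*H*w (o(H, w) = ((5*H)*w)*(-6) + w = (5*H*w)*(-6) + w = -30*H*w + w = w - 30*H*w)
o(-252, 242)/((-83196/S(-85, 40))) = (242*(1 - 30*(-252)))/((-83196/(-1/277))) = (242*(1 + 7560))/((-83196*(-277))) = (242*7561)/23045292 = 1829762*(1/23045292) = 914881/11522646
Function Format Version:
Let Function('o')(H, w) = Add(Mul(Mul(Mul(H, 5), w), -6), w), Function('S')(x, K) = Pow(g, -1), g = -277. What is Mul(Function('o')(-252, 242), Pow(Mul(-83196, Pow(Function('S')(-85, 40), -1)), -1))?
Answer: Rational(914881, 11522646) ≈ 0.079399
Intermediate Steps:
Function('S')(x, K) = Rational(-1, 277) (Function('S')(x, K) = Pow(-277, -1) = Rational(-1, 277))
Function('o')(H, w) = Add(w, Mul(-30, H, w)) (Function('o')(H, w) = Add(Mul(Mul(Mul(5, H), w), -6), w) = Add(Mul(Mul(5, H, w), -6), w) = Add(Mul(-30, H, w), w) = Add(w, Mul(-30, H, w)))
Mul(Function('o')(-252, 242), Pow(Mul(-83196, Pow(Function('S')(-85, 40), -1)), -1)) = Mul(Mul(242, Add(1, Mul(-30, -252))), Pow(Mul(-83196, Pow(Rational(-1, 277), -1)), -1)) = Mul(Mul(242, Add(1, 7560)), Pow(Mul(-83196, -277), -1)) = Mul(Mul(242, 7561), Pow(23045292, -1)) = Mul(1829762, Rational(1, 23045292)) = Rational(914881, 11522646)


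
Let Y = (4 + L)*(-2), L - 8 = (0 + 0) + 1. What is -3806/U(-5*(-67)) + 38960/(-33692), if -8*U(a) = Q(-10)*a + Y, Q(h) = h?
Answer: -18084109/1777253 ≈ -10.175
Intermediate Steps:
L = 9 (L = 8 + ((0 + 0) + 1) = 8 + (0 + 1) = 8 + 1 = 9)
Y = -26 (Y = (4 + 9)*(-2) = 13*(-2) = -26)
U(a) = 13/4 + 5*a/4 (U(a) = -(-10*a - 26)/8 = -(-26 - 10*a)/8 = 13/4 + 5*a/4)
-3806/U(-5*(-67)) + 38960/(-33692) = -3806/(13/4 + 5*(-5*(-67))/4) + 38960/(-33692) = -3806/(13/4 + (5/4)*335) + 38960*(-1/33692) = -3806/(13/4 + 1675/4) - 9740/8423 = -3806/422 - 9740/8423 = -3806*1/422 - 9740/8423 = -1903/211 - 9740/8423 = -18084109/1777253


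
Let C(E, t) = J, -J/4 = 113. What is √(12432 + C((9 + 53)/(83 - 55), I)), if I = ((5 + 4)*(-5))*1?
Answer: 2*√2995 ≈ 109.45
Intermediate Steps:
J = -452 (J = -4*113 = -452)
I = -45 (I = (9*(-5))*1 = -45*1 = -45)
C(E, t) = -452
√(12432 + C((9 + 53)/(83 - 55), I)) = √(12432 - 452) = √11980 = 2*√2995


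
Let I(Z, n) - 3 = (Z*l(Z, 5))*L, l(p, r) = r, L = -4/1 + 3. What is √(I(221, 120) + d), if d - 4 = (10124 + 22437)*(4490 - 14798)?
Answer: I*√335639886 ≈ 18320.0*I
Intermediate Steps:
L = -1 (L = -4*1 + 3 = -4 + 3 = -1)
I(Z, n) = 3 - 5*Z (I(Z, n) = 3 + (Z*5)*(-1) = 3 + (5*Z)*(-1) = 3 - 5*Z)
d = -335638784 (d = 4 + (10124 + 22437)*(4490 - 14798) = 4 + 32561*(-10308) = 4 - 335638788 = -335638784)
√(I(221, 120) + d) = √((3 - 5*221) - 335638784) = √((3 - 1105) - 335638784) = √(-1102 - 335638784) = √(-335639886) = I*√335639886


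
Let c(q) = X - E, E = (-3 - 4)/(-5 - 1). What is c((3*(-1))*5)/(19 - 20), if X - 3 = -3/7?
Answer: -59/42 ≈ -1.4048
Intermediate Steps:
E = 7/6 (E = -7/(-6) = -7*(-⅙) = 7/6 ≈ 1.1667)
X = 18/7 (X = 3 - 3/7 = 18/7 ≈ 2.5714)
c(q) = 59/42 (c(q) = 18/7 - 1*7/6 = 18/7 - 7/6 = 59/42)
c((3*(-1))*5)/(19 - 20) = (59/42)/(19 - 20) = (59/42)/(-1) = -1*59/42 = -59/42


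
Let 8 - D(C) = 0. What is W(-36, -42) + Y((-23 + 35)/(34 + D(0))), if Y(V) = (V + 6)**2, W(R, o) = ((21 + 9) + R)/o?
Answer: 1943/49 ≈ 39.653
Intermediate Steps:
D(C) = 8 (D(C) = 8 - 1*0 = 8 + 0 = 8)
W(R, o) = (30 + R)/o
Y(V) = (6 + V)**2
W(-36, -42) + Y((-23 + 35)/(34 + D(0))) = (30 - 36)/(-42) + (6 + (-23 + 35)/(34 + 8))**2 = -1/42*(-6) + (6 + 12/42)**2 = 1/7 + (6 + 12*(1/42))**2 = 1/7 + (6 + 2/7)**2 = 1/7 + (44/7)**2 = 1/7 + 1936/49 = 1943/49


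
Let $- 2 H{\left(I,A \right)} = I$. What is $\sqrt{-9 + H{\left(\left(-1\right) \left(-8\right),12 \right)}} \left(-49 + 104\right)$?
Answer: $55 i \sqrt{13} \approx 198.31 i$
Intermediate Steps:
$H{\left(I,A \right)} = - \frac{I}{2}$
$\sqrt{-9 + H{\left(\left(-1\right) \left(-8\right),12 \right)}} \left(-49 + 104\right) = \sqrt{-9 - \frac{\left(-1\right) \left(-8\right)}{2}} \left(-49 + 104\right) = \sqrt{-9 - 4} \cdot 55 = \sqrt{-13} \cdot 55 = i \sqrt{13} \cdot 55 = 55 i \sqrt{13}$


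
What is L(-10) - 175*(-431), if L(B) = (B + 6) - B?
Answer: 75431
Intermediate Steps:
L(B) = 6 (L(B) = (6 + B) - B = 6)
L(-10) - 175*(-431) = 6 - 175*(-431) = 6 + 75425 = 75431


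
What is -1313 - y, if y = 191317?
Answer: -192630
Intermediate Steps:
-1313 - y = -1313 - 1*191317 = -1313 - 191317 = -192630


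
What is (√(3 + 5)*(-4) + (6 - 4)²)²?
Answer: 144 - 64*√2 ≈ 53.490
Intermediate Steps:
(√(3 + 5)*(-4) + (6 - 4)²)² = (√8*(-4) + 2²)² = ((2*√2)*(-4) + 4)² = (-8*√2 + 4)² = (4 - 8*√2)²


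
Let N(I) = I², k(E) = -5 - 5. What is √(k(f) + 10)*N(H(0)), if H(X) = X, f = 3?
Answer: 0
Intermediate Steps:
k(E) = -10
√(k(f) + 10)*N(H(0)) = √(-10 + 10)*0² = √0*0 = 0*0 = 0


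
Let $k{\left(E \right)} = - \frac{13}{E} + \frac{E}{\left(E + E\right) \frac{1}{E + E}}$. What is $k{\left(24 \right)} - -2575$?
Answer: $\frac{62363}{24} \approx 2598.5$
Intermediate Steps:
$k{\left(E \right)} = E - \frac{13}{E}$ ($k{\left(E \right)} = - \frac{13}{E} + \frac{E}{2 E \frac{1}{2 E}} = - \frac{13}{E} + \frac{E}{1} = - \frac{13}{E} + E 1 = - \frac{13}{E} + E = E - \frac{13}{E}$)
$k{\left(24 \right)} - -2575 = \left(24 - \frac{13}{24}\right) - -2575 = \left(24 - \frac{13}{24}\right) + 2575 = \frac{563}{24} + 2575 = \frac{62363}{24}$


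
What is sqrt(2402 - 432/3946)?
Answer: sqrt(9349908890)/1973 ≈ 49.009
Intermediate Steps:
sqrt(2402 - 432/3946) = sqrt(2402 - 432*1/3946) = sqrt(2402 - 216/1973) = sqrt(4738930/1973) = sqrt(9349908890)/1973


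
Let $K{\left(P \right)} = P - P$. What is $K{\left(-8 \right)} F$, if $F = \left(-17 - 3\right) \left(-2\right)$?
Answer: $0$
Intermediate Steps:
$K{\left(P \right)} = 0$
$F = 40$ ($F = \left(-20\right) \left(-2\right) = 40$)
$K{\left(-8 \right)} F = 0 \cdot 40 = 0$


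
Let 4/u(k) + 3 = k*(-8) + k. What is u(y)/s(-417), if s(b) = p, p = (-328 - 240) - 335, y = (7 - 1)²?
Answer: 4/230265 ≈ 1.7371e-5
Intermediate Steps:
y = 36 (y = 6² = 36)
u(k) = 4/(-3 - 7*k) (u(k) = 4/(-3 + (k*(-8) + k)) = 4/(-3 + (-8*k + k)) = 4/(-3 - 7*k))
p = -903 (p = -568 - 335 = -903)
s(b) = -903
u(y)/s(-417) = -4/(3 + 7*36)/(-903) = -4/(3 + 252)*(-1/903) = -4/255*(-1/903) = 4/230265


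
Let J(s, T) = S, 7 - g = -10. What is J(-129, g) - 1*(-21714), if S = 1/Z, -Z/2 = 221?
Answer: 9597587/442 ≈ 21714.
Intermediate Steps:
Z = -442 (Z = -2*221 = -442)
S = -1/442 (S = 1/(-442) = -1/442 ≈ -0.0022624)
g = 17 (g = 7 - 1*(-10) = 7 + 10 = 17)
J(s, T) = -1/442
J(-129, g) - 1*(-21714) = -1/442 - 1*(-21714) = -1/442 + 21714 = 9597587/442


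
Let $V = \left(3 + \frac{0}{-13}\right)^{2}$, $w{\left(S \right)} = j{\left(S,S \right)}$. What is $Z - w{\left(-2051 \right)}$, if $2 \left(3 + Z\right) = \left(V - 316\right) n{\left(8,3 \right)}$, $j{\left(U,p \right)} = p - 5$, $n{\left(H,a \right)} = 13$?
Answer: $\frac{115}{2} \approx 57.5$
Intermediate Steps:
$j{\left(U,p \right)} = -5 + p$
$w{\left(S \right)} = -5 + S$
$V = 9$ ($V = \left(3 + 0 \left(- \frac{1}{13}\right)\right)^{2} = \left(3 + 0\right)^{2} = 3^{2} = 9$)
$Z = - \frac{3997}{2}$ ($Z = -3 + \frac{\left(9 - 316\right) 13}{2} = -3 + \frac{\left(-307\right) 13}{2} = -3 + \frac{1}{2} \left(-3991\right) = -3 - \frac{3991}{2} = - \frac{3997}{2} \approx -1998.5$)
$Z - w{\left(-2051 \right)} = - \frac{3997}{2} - \left(-5 - 2051\right) = - \frac{3997}{2} - -2056 = - \frac{3997}{2} + 2056 = \frac{115}{2}$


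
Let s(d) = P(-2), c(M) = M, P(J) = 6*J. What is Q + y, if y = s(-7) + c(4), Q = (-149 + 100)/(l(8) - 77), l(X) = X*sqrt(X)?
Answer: -39563/5417 + 784*sqrt(2)/5417 ≈ -7.0988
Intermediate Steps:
s(d) = -12 (s(d) = 6*(-2) = -12)
l(X) = X**(3/2)
Q = -49/(-77 + 16*sqrt(2)) (Q = (-149 + 100)/(8**(3/2) - 77) = -49/(16*sqrt(2) - 77) = -49/(-77 + 16*sqrt(2)) ≈ 0.90119)
y = -8 (y = -12 + 4 = -8)
Q + y = (3773/5417 + 784*sqrt(2)/5417) - 8 = -39563/5417 + 784*sqrt(2)/5417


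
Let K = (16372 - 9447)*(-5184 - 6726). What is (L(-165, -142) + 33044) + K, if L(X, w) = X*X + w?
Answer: -82416623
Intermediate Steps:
K = -82476750 (K = 6925*(-11910) = -82476750)
L(X, w) = w + X² (L(X, w) = X² + w = w + X²)
(L(-165, -142) + 33044) + K = ((-142 + (-165)²) + 33044) - 82476750 = ((-142 + 27225) + 33044) - 82476750 = (27083 + 33044) - 82476750 = 60127 - 82476750 = -82416623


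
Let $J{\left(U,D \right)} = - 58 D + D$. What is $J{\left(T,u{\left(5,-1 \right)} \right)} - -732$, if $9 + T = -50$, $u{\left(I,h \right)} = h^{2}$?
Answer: $675$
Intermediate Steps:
$T = -59$ ($T = -9 - 50 = -59$)
$J{\left(U,D \right)} = - 57 D$
$J{\left(T,u{\left(5,-1 \right)} \right)} - -732 = - 57 \left(-1\right)^{2} - -732 = \left(-57\right) 1 + 732 = -57 + 732 = 675$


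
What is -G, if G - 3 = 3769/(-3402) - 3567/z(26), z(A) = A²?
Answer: 3891761/1149876 ≈ 3.3845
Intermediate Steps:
G = -3891761/1149876 (G = 3 + (3769/(-3402) - 3567/(26²)) = 3 + (3769*(-1/3402) - 3567/676) = 3 + (-3769/3402 - 3567*1/676) = 3 + (-3769/3402 - 3567/676) = 3 - 7341389/1149876 = -3891761/1149876 ≈ -3.3845)
-G = -1*(-3891761/1149876) = 3891761/1149876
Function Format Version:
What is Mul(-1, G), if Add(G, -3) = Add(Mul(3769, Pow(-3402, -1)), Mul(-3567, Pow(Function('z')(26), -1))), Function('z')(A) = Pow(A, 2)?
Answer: Rational(3891761, 1149876) ≈ 3.3845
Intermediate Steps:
G = Rational(-3891761, 1149876) (G = Add(3, Add(Mul(3769, Pow(-3402, -1)), Mul(-3567, Pow(Pow(26, 2), -1)))) = Add(3, Add(Mul(3769, Rational(-1, 3402)), Mul(-3567, Pow(676, -1)))) = Add(3, Add(Rational(-3769, 3402), Mul(-3567, Rational(1, 676)))) = Add(3, Add(Rational(-3769, 3402), Rational(-3567, 676))) = Add(3, Rational(-7341389, 1149876)) = Rational(-3891761, 1149876) ≈ -3.3845)
Mul(-1, G) = Mul(-1, Rational(-3891761, 1149876)) = Rational(3891761, 1149876)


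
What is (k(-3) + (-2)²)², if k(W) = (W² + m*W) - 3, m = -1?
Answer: 169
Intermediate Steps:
k(W) = -3 + W² - W (k(W) = (W² - W) - 3 = -3 + W² - W)
(k(-3) + (-2)²)² = ((-3 + (-3)² - 1*(-3)) + (-2)²)² = ((-3 + 9 + 3) + 4)² = (9 + 4)² = 13² = 169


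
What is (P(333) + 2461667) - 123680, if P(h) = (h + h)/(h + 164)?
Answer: 1161980205/497 ≈ 2.3380e+6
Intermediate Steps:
P(h) = 2*h/(164 + h) (P(h) = (2*h)/(164 + h) = 2*h/(164 + h))
(P(333) + 2461667) - 123680 = (2*333/(164 + 333) + 2461667) - 123680 = (2*333/497 + 2461667) - 123680 = (2*333*(1/497) + 2461667) - 123680 = (666/497 + 2461667) - 123680 = 1223449165/497 - 123680 = 1161980205/497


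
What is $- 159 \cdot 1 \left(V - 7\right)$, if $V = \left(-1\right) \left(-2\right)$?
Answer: $795$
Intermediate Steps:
$V = 2$
$- 159 \cdot 1 \left(V - 7\right) = - 159 \cdot 1 \left(2 - 7\right) = - 159 \cdot 1 \left(-5\right) = \left(-159\right) \left(-5\right) = 795$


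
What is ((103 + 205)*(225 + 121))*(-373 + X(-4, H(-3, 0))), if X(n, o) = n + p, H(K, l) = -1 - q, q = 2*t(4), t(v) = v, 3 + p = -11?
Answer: -41668088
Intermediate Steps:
p = -14 (p = -3 - 11 = -14)
q = 8 (q = 2*4 = 8)
H(K, l) = -9 (H(K, l) = -1 - 1*8 = -1 - 8 = -9)
X(n, o) = -14 + n (X(n, o) = n - 14 = -14 + n)
((103 + 205)*(225 + 121))*(-373 + X(-4, H(-3, 0))) = ((103 + 205)*(225 + 121))*(-373 + (-14 - 4)) = (308*346)*(-373 - 18) = 106568*(-391) = -41668088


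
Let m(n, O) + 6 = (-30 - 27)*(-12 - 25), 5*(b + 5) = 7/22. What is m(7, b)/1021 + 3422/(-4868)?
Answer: 3371771/2485114 ≈ 1.3568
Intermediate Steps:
b = -543/110 (b = -5 + (7/22)/5 = -5 + (7*(1/22))/5 = -5 + (⅕)*(7/22) = -5 + 7/110 = -543/110 ≈ -4.9364)
m(n, O) = 2103 (m(n, O) = -6 + (-30 - 27)*(-12 - 25) = -6 - 57*(-37) = -6 + 2109 = 2103)
m(7, b)/1021 + 3422/(-4868) = 2103/1021 + 3422/(-4868) = 2103*(1/1021) + 3422*(-1/4868) = 2103/1021 - 1711/2434 = 3371771/2485114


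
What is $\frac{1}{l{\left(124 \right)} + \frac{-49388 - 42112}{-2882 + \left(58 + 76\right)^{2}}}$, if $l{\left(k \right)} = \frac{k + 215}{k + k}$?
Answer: $- \frac{1869176}{8790957} \approx -0.21262$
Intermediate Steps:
$l{\left(k \right)} = \frac{215 + k}{2 k}$
$\frac{1}{l{\left(124 \right)} + \frac{-49388 - 42112}{-2882 + \left(58 + 76\right)^{2}}} = \frac{1}{\frac{215 + 124}{2 \cdot 124} + \frac{-49388 - 42112}{-2882 + \left(58 + 76\right)^{2}}} = \frac{1}{\frac{1}{2} \cdot \frac{1}{124} \cdot 339 - \frac{91500}{-2882 + 134^{2}}} = \frac{1}{\frac{339}{248} - \frac{91500}{-2882 + 17956}} = \frac{1}{\frac{339}{248} - \frac{91500}{15074}} = \frac{1}{\frac{339}{248} - \frac{45750}{7537}} = \frac{1}{- \frac{8790957}{1869176}} = - \frac{1869176}{8790957}$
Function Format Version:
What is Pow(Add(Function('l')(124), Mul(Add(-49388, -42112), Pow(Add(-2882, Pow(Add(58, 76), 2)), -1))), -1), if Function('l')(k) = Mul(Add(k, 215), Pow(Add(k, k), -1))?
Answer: Rational(-1869176, 8790957) ≈ -0.21262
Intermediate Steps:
Function('l')(k) = Mul(Rational(1, 2), Pow(k, -1), Add(215, k)) (Function('l')(k) = Mul(Add(215, k), Pow(Mul(2, k), -1)) = Mul(Add(215, k), Mul(Rational(1, 2), Pow(k, -1))) = Mul(Rational(1, 2), Pow(k, -1), Add(215, k)))
Pow(Add(Function('l')(124), Mul(Add(-49388, -42112), Pow(Add(-2882, Pow(Add(58, 76), 2)), -1))), -1) = Pow(Add(Mul(Rational(1, 2), Pow(124, -1), Add(215, 124)), Mul(Add(-49388, -42112), Pow(Add(-2882, Pow(Add(58, 76), 2)), -1))), -1) = Pow(Add(Mul(Rational(1, 2), Rational(1, 124), 339), Mul(-91500, Pow(Add(-2882, Pow(134, 2)), -1))), -1) = Pow(Add(Rational(339, 248), Mul(-91500, Pow(Add(-2882, 17956), -1))), -1) = Pow(Add(Rational(339, 248), Mul(-91500, Pow(15074, -1))), -1) = Pow(Add(Rational(339, 248), Mul(-91500, Rational(1, 15074))), -1) = Pow(Add(Rational(339, 248), Rational(-45750, 7537)), -1) = Pow(Rational(-8790957, 1869176), -1) = Rational(-1869176, 8790957)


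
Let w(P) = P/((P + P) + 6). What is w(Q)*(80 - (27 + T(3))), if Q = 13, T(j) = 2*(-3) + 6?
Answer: 689/32 ≈ 21.531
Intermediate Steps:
T(j) = 0 (T(j) = -6 + 6 = 0)
w(P) = P/(6 + 2*P) (w(P) = P/(2*P + 6) = P/(6 + 2*P))
w(Q)*(80 - (27 + T(3))) = ((½)*13/(3 + 13))*(80 - (27 + 0)) = ((½)*13/16)*(80 - 1*27) = ((½)*13*(1/16))*(80 - 27) = (13/32)*53 = 689/32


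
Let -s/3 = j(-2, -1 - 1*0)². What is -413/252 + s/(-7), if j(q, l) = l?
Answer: -305/252 ≈ -1.2103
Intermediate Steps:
s = -3 (s = -3*(-1 - 1*0)² = -3*(-1 + 0)² = -3*(-1)² = -3*1 = -3)
-413/252 + s/(-7) = -413/252 - 3/(-7) = -413*1/252 - 3*(-⅐) = -59/36 + 3/7 = -305/252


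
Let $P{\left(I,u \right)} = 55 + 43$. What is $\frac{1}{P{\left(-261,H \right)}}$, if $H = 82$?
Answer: $\frac{1}{98} \approx 0.010204$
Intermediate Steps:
$P{\left(I,u \right)} = 98$
$\frac{1}{P{\left(-261,H \right)}} = \frac{1}{98}$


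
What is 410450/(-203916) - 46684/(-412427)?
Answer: -79880523803/42050232066 ≈ -1.8996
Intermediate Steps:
410450/(-203916) - 46684/(-412427) = 410450*(-1/203916) - 46684*(-1/412427) = -205225/101958 + 46684/412427 = -79880523803/42050232066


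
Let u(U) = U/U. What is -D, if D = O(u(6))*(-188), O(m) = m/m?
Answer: 188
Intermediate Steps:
u(U) = 1
O(m) = 1
D = -188 (D = 1*(-188) = -188)
-D = -1*(-188) = 188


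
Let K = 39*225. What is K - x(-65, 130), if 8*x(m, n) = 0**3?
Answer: 8775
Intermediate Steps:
x(m, n) = 0 (x(m, n) = (1/8)*0**3 = (1/8)*0 = 0)
K = 8775
K - x(-65, 130) = 8775 - 1*0 = 8775 + 0 = 8775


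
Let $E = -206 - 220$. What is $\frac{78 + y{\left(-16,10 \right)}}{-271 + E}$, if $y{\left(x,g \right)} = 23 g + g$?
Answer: $- \frac{318}{697} \approx -0.45624$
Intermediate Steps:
$y{\left(x,g \right)} = 24 g$
$E = -426$ ($E = -206 - 220 = -426$)
$\frac{78 + y{\left(-16,10 \right)}}{-271 + E} = \frac{78 + 24 \cdot 10}{-271 - 426} = \frac{78 + 240}{-697} = 318 \left(- \frac{1}{697}\right) = - \frac{318}{697}$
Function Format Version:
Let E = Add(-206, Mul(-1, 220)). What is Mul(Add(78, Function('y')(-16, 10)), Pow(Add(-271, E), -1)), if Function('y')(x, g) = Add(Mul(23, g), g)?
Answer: Rational(-318, 697) ≈ -0.45624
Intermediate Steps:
Function('y')(x, g) = Mul(24, g)
E = -426 (E = Add(-206, -220) = -426)
Mul(Add(78, Function('y')(-16, 10)), Pow(Add(-271, E), -1)) = Mul(Add(78, Mul(24, 10)), Pow(Add(-271, -426), -1)) = Mul(Add(78, 240), Pow(-697, -1)) = Mul(318, Rational(-1, 697)) = Rational(-318, 697)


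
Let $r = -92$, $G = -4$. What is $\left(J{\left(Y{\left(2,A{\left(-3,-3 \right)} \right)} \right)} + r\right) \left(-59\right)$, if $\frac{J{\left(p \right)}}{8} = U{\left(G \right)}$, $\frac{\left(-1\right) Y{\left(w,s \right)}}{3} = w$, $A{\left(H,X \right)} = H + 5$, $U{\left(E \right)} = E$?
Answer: $7316$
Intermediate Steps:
$A{\left(H,X \right)} = 5 + H$
$Y{\left(w,s \right)} = - 3 w$
$J{\left(p \right)} = -32$ ($J{\left(p \right)} = 8 \left(-4\right) = -32$)
$\left(J{\left(Y{\left(2,A{\left(-3,-3 \right)} \right)} \right)} + r\right) \left(-59\right) = \left(-32 - 92\right) \left(-59\right) = \left(-124\right) \left(-59\right) = 7316$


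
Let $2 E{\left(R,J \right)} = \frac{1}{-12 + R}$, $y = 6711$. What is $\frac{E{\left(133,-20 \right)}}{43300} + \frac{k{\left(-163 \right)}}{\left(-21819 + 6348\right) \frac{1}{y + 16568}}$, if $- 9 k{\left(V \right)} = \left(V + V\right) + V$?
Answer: $- \frac{39760806645787}{486343261800} \approx -81.755$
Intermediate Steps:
$k{\left(V \right)} = - \frac{V}{3}$ ($k{\left(V \right)} = - \frac{\left(V + V\right) + V}{9} = - \frac{2 V + V}{9} = - \frac{3 V}{9} = - \frac{V}{3}$)
$E{\left(R,J \right)} = \frac{1}{2 \left(-12 + R\right)}$
$\frac{E{\left(133,-20 \right)}}{43300} + \frac{k{\left(-163 \right)}}{\left(-21819 + 6348\right) \frac{1}{y + 16568}} = \frac{\frac{1}{2} \frac{1}{-12 + 133}}{43300} + \frac{\left(- \frac{1}{3}\right) \left(-163\right)}{\left(-21819 + 6348\right) \frac{1}{6711 + 16568}} = \frac{1}{2 \cdot 121} \cdot \frac{1}{43300} + \frac{163}{3 \left(- \frac{15471}{23279}\right)} = \frac{1}{2} \cdot \frac{1}{121} \cdot \frac{1}{43300} + \frac{163}{3 \left(\left(-15471\right) \frac{1}{23279}\right)} = \frac{1}{242} \cdot \frac{1}{43300} + \frac{163}{3 \left(- \frac{15471}{23279}\right)} = \frac{1}{10478600} + \frac{163}{3} \left(- \frac{23279}{15471}\right) = \frac{1}{10478600} - \frac{3794477}{46413} = - \frac{39760806645787}{486343261800}$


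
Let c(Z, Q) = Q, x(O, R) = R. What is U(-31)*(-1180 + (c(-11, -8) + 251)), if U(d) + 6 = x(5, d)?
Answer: 34669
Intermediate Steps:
U(d) = -6 + d
U(-31)*(-1180 + (c(-11, -8) + 251)) = (-6 - 31)*(-1180 + (-8 + 251)) = -37*(-1180 + 243) = -37*(-937) = 34669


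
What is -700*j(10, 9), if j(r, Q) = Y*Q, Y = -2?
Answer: 12600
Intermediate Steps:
j(r, Q) = -2*Q
-700*j(10, 9) = -(-1400)*9 = -700*(-18) = 12600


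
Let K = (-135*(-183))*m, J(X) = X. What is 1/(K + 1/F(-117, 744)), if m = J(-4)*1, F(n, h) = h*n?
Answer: -87048/8602083361 ≈ -1.0119e-5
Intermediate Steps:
m = -4 (m = -4*1 = -4)
K = -98820 (K = -135*(-183)*(-4) = 24705*(-4) = -98820)
1/(K + 1/F(-117, 744)) = 1/(-98820 + 1/(744*(-117))) = 1/(-98820 + 1/(-87048)) = 1/(-98820 - 1/87048) = 1/(-8602083361/87048) = -87048/8602083361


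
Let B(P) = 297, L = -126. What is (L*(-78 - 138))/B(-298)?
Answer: 1008/11 ≈ 91.636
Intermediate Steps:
(L*(-78 - 138))/B(-298) = -126*(-78 - 138)/297 = -126*(-216)*(1/297) = 27216*(1/297) = 1008/11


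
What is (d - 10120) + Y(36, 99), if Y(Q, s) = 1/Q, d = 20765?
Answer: 383221/36 ≈ 10645.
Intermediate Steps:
(d - 10120) + Y(36, 99) = (20765 - 10120) + 1/36 = 10645 + 1/36 = 383221/36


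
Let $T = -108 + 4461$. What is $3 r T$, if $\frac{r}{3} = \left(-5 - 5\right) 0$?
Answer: $0$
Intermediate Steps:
$T = 4353$
$r = 0$ ($r = 3 \left(-5 - 5\right) 0 = 3 \left(\left(-10\right) 0\right) = 3 \cdot 0 = 0$)
$3 r T = 3 \cdot 0 \cdot 4353 = 0 \cdot 4353 = 0$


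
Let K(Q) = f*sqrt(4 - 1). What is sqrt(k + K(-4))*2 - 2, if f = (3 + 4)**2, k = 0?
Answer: -2 + 14*3**(1/4) ≈ 16.425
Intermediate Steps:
f = 49 (f = 7**2 = 49)
K(Q) = 49*sqrt(3) (K(Q) = 49*sqrt(4 - 1) = 49*sqrt(3))
sqrt(k + K(-4))*2 - 2 = sqrt(0 + 49*sqrt(3))*2 - 2 = sqrt(49*sqrt(3))*2 - 2 = (7*3**(1/4))*2 - 2 = 14*3**(1/4) - 2 = -2 + 14*3**(1/4)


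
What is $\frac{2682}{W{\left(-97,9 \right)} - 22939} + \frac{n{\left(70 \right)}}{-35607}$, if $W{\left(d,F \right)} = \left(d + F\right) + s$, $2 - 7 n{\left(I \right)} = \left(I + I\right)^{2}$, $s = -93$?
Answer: $- \frac{107690029}{2881318440} \approx -0.037375$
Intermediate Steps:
$n{\left(I \right)} = \frac{2}{7} - \frac{4 I^{2}}{7}$ ($n{\left(I \right)} = \frac{2}{7} - \frac{\left(I + I\right)^{2}}{7} = \frac{2}{7} - \frac{\left(2 I\right)^{2}}{7} = \frac{2}{7} - \frac{4 I^{2}}{7}$)
$W{\left(d,F \right)} = -93 + F + d$ ($W{\left(d,F \right)} = \left(d + F\right) - 93 = \left(F + d\right) - 93 = -93 + F + d$)
$\frac{2682}{W{\left(-97,9 \right)} - 22939} + \frac{n{\left(70 \right)}}{-35607} = \frac{2682}{\left(-93 + 9 - 97\right) - 22939} + \frac{\frac{2}{7} - \frac{4 \cdot 70^{2}}{7}}{-35607} = \frac{2682}{-181 - 22939} + \left(\frac{2}{7} - 2800\right) \left(- \frac{1}{35607}\right) = \frac{2682}{-23120} + \left(\frac{2}{7} - 2800\right) \left(- \frac{1}{35607}\right) = 2682 \left(- \frac{1}{23120}\right) - - \frac{19598}{249249} = - \frac{1341}{11560} + \frac{19598}{249249} = - \frac{107690029}{2881318440}$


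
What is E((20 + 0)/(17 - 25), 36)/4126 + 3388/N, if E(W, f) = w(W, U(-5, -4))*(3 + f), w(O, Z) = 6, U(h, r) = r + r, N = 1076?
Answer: 1778834/554947 ≈ 3.2054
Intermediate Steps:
U(h, r) = 2*r
E(W, f) = 18 + 6*f (E(W, f) = 6*(3 + f) = 18 + 6*f)
E((20 + 0)/(17 - 25), 36)/4126 + 3388/N = (18 + 6*36)/4126 + 3388/1076 = (18 + 216)*(1/4126) + 3388*(1/1076) = 234*(1/4126) + 847/269 = 117/2063 + 847/269 = 1778834/554947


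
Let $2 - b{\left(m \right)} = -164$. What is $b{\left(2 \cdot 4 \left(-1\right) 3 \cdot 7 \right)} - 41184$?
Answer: $-41018$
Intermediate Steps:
$b{\left(m \right)} = 166$ ($b{\left(m \right)} = 2 - -164 = 2 + 164 = 166$)
$b{\left(2 \cdot 4 \left(-1\right) 3 \cdot 7 \right)} - 41184 = 166 - 41184 = -41018$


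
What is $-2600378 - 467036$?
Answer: $-3067414$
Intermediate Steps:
$-2600378 - 467036 = -3067414$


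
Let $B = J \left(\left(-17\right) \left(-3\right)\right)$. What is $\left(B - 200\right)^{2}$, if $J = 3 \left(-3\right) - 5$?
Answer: $835396$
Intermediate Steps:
$J = -14$ ($J = -9 - 5 = -14$)
$B = -714$ ($B = - 14 \left(\left(-17\right) \left(-3\right)\right) = \left(-14\right) 51 = -714$)
$\left(B - 200\right)^{2} = \left(-714 - 200\right)^{2} = \left(-914\right)^{2} = 835396$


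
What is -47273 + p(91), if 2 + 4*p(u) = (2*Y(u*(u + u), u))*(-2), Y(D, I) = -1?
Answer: -94545/2 ≈ -47273.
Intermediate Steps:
p(u) = ½ (p(u) = -½ + ((2*(-1))*(-2))/4 = -½ + (-2*(-2))/4 = -½ + (¼)*4 = -½ + 1 = ½)
-47273 + p(91) = -47273 + ½ = -94545/2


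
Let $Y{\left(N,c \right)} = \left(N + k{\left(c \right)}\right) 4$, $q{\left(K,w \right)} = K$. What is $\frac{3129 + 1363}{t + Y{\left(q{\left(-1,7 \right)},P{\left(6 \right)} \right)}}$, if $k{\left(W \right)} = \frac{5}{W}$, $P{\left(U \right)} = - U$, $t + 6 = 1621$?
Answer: $\frac{13476}{4823} \approx 2.7941$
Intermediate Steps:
$t = 1615$ ($t = -6 + 1621 = 1615$)
$Y{\left(N,c \right)} = 4 N + \frac{20}{c}$ ($Y{\left(N,c \right)} = \left(N + \frac{5}{c}\right) 4 = 4 N + \frac{20}{c}$)
$\frac{3129 + 1363}{t + Y{\left(q{\left(-1,7 \right)},P{\left(6 \right)} \right)}} = \frac{3129 + 1363}{1615 + \left(4 \left(-1\right) + \frac{20}{\left(-1\right) 6}\right)} = \frac{4492}{1615 - \left(4 - \frac{20}{-6}\right)} = \frac{4492}{1615 + \left(-4 + 20 \left(- \frac{1}{6}\right)\right)} = \frac{4492}{1615 - \frac{22}{3}} = \frac{4492}{\frac{4823}{3}} = 4492 \cdot \frac{3}{4823} = \frac{13476}{4823}$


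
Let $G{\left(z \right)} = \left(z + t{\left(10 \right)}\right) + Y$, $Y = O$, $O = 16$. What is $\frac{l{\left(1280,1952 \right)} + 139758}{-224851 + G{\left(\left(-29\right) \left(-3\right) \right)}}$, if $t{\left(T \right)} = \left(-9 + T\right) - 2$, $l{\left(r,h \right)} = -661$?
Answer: $- \frac{19871}{32107} \approx -0.6189$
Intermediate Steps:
$Y = 16$
$t{\left(T \right)} = -11 + T$
$G{\left(z \right)} = 15 + z$ ($G{\left(z \right)} = \left(z + \left(-11 + 10\right)\right) + 16 = \left(z - 1\right) + 16 = \left(-1 + z\right) + 16 = 15 + z$)
$\frac{l{\left(1280,1952 \right)} + 139758}{-224851 + G{\left(\left(-29\right) \left(-3\right) \right)}} = \frac{-661 + 139758}{-224851 + \left(15 - -87\right)} = \frac{139097}{-224851 + \left(15 + 87\right)} = \frac{139097}{-224851 + 102} = \frac{139097}{-224749} = 139097 \left(- \frac{1}{224749}\right) = - \frac{19871}{32107}$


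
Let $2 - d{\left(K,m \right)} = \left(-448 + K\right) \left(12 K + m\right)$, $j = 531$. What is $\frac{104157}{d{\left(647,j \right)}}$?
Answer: $- \frac{104157}{1650703} \approx -0.063099$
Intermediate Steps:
$d{\left(K,m \right)} = 2 - \left(-448 + K\right) \left(m + 12 K\right)$ ($d{\left(K,m \right)} = 2 - \left(-448 + K\right) \left(12 K + m\right) = 2 - \left(-448 + K\right) \left(m + 12 K\right)$)
$\frac{104157}{d{\left(647,j \right)}} = \frac{104157}{2 - 12 \cdot 647^{2} + 448 \cdot 531 + 5376 \cdot 647 - 647 \cdot 531} = \frac{104157}{2 - 5023308 + 237888 + 3478272 - 343557} = \frac{104157}{-1650703} = 104157 \left(- \frac{1}{1650703}\right) = - \frac{104157}{1650703}$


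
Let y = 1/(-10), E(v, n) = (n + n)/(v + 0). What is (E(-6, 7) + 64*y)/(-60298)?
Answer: 131/904470 ≈ 0.00014484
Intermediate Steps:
E(v, n) = 2*n/v (E(v, n) = (2*n)/v = 2*n/v)
y = -⅒ ≈ -0.10000
(E(-6, 7) + 64*y)/(-60298) = (2*7/(-6) + 64*(-⅒))/(-60298) = (2*7*(-⅙) - 32/5)*(-1/60298) = (-7/3 - 32/5)*(-1/60298) = -131/15*(-1/60298) = 131/904470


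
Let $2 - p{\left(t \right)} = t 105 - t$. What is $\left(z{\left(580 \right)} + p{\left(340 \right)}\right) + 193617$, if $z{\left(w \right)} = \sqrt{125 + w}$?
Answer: $158259 + \sqrt{705} \approx 1.5829 \cdot 10^{5}$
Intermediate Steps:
$p{\left(t \right)} = 2 - 104 t$ ($p{\left(t \right)} = 2 - \left(t 105 - t\right) = 2 - \left(105 t - t\right) = 2 - 104 t$)
$\left(z{\left(580 \right)} + p{\left(340 \right)}\right) + 193617 = \left(\sqrt{125 + 580} + \left(2 - 35360\right)\right) + 193617 = \left(\sqrt{705} + \left(2 - 35360\right)\right) + 193617 = \left(\sqrt{705} - 35358\right) + 193617 = \left(-35358 + \sqrt{705}\right) + 193617 = 158259 + \sqrt{705}$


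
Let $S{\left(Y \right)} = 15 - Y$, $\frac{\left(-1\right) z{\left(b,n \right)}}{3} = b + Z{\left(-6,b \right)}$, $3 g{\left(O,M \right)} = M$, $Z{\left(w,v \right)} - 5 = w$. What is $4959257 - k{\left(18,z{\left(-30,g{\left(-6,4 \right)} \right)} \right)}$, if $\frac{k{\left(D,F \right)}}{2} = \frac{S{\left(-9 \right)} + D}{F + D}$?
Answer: $\frac{183492481}{37} \approx 4.9593 \cdot 10^{6}$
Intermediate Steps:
$Z{\left(w,v \right)} = 5 + w$
$g{\left(O,M \right)} = \frac{M}{3}$
$z{\left(b,n \right)} = 3 - 3 b$ ($z{\left(b,n \right)} = - 3 \left(b + \left(5 - 6\right)\right) = - 3 \left(b - 1\right) = - 3 \left(-1 + b\right) = 3 - 3 b$)
$k{\left(D,F \right)} = \frac{2 \left(24 + D\right)}{D + F}$ ($k{\left(D,F \right)} = 2 \frac{\left(15 - -9\right) + D}{F + D} = 2 \frac{\left(15 + 9\right) + D}{D + F} = 2 \frac{24 + D}{D + F} = \frac{2 \left(24 + D\right)}{D + F}$)
$4959257 - k{\left(18,z{\left(-30,g{\left(-6,4 \right)} \right)} \right)} = 4959257 - \frac{2 \left(24 + 18\right)}{18 + \left(3 - -90\right)} = 4959257 - 2 \frac{1}{18 + \left(3 + 90\right)} 42 = 4959257 - 2 \frac{1}{18 + 93} \cdot 42 = 4959257 - 2 \cdot \frac{1}{111} \cdot 42 = 4959257 - \frac{28}{37} = \frac{183492481}{37}$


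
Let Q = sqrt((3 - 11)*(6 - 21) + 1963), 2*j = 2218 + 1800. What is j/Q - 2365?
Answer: -2365 + 2009*sqrt(2083)/2083 ≈ -2321.0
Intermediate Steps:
j = 2009 (j = (2218 + 1800)/2 = (1/2)*4018 = 2009)
Q = sqrt(2083) (Q = sqrt(-8*(-15) + 1963) = sqrt(120 + 1963) = sqrt(2083) ≈ 45.640)
j/Q - 2365 = 2009/(sqrt(2083)) - 2365 = 2009*(sqrt(2083)/2083) - 2365 = 2009*sqrt(2083)/2083 - 2365 = -2365 + 2009*sqrt(2083)/2083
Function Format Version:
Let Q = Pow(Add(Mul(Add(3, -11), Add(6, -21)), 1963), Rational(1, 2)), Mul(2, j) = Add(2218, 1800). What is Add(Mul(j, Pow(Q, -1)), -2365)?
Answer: Add(-2365, Mul(Rational(2009, 2083), Pow(2083, Rational(1, 2)))) ≈ -2321.0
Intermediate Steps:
j = 2009 (j = Mul(Rational(1, 2), Add(2218, 1800)) = Mul(Rational(1, 2), 4018) = 2009)
Q = Pow(2083, Rational(1, 2)) (Q = Pow(Add(Mul(-8, -15), 1963), Rational(1, 2)) = Pow(Add(120, 1963), Rational(1, 2)) = Pow(2083, Rational(1, 2)) ≈ 45.640)
Add(Mul(j, Pow(Q, -1)), -2365) = Add(Mul(2009, Pow(Pow(2083, Rational(1, 2)), -1)), -2365) = Add(Mul(2009, Mul(Rational(1, 2083), Pow(2083, Rational(1, 2)))), -2365) = Add(Mul(Rational(2009, 2083), Pow(2083, Rational(1, 2))), -2365) = Add(-2365, Mul(Rational(2009, 2083), Pow(2083, Rational(1, 2))))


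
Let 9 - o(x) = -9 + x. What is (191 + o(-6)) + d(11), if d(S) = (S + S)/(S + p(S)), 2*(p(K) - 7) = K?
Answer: 10149/47 ≈ 215.94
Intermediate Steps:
o(x) = 18 - x (o(x) = 9 - (-9 + x) = 9 + (9 - x) = 18 - x)
p(K) = 7 + K/2
d(S) = 2*S/(7 + 3*S/2) (d(S) = (S + S)/(S + (7 + S/2)) = (2*S)/(7 + 3*S/2) = 2*S/(7 + 3*S/2))
(191 + o(-6)) + d(11) = (191 + (18 - 1*(-6))) + 4*11/(14 + 3*11) = (191 + (18 + 6)) + 4*11/(14 + 33) = (191 + 24) + 4*11/47 = 215 + 4*11*(1/47) = 215 + 44/47 = 10149/47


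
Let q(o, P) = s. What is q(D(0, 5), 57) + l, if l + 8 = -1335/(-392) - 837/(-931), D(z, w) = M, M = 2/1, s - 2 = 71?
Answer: 516181/7448 ≈ 69.305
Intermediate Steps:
s = 73 (s = 2 + 71 = 73)
M = 2 (M = 2*1 = 2)
D(z, w) = 2
q(o, P) = 73
l = -27523/7448 (l = -8 + (-1335/(-392) - 837/(-931)) = -8 + (-1335*(-1/392) - 837*(-1/931)) = -8 + (1335/392 + 837/931) = -8 + 32061/7448 = -27523/7448 ≈ -3.6954)
q(D(0, 5), 57) + l = 73 - 27523/7448 = 516181/7448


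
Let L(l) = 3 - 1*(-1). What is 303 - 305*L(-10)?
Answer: -917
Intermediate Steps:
L(l) = 4 (L(l) = 3 + 1 = 4)
303 - 305*L(-10) = 303 - 305*4 = 303 - 1220 = -917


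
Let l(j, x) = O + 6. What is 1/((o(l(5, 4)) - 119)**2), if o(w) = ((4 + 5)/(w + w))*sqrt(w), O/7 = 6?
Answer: 64/(952 - 3*sqrt(3))**2 ≈ 7.1394e-5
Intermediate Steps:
O = 42 (O = 7*6 = 42)
l(j, x) = 48 (l(j, x) = 42 + 6 = 48)
o(w) = 9/(2*sqrt(w)) (o(w) = (9/((2*w)))*sqrt(w) = (9*(1/(2*w)))*sqrt(w) = (9/(2*w))*sqrt(w) = 9/(2*sqrt(w)))
1/((o(l(5, 4)) - 119)**2) = 1/((9/(2*sqrt(48)) - 119)**2) = 1/((9*(sqrt(3)/12)/2 - 119)**2) = 1/((3*sqrt(3)/8 - 119)**2) = 1/((-119 + 3*sqrt(3)/8)**2) = (-119 + 3*sqrt(3)/8)**(-2)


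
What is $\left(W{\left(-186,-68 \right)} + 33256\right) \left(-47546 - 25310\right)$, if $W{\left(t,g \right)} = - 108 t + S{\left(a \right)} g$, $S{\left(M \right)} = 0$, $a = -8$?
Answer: $-3886430464$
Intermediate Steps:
$W{\left(t,g \right)} = - 108 t$ ($W{\left(t,g \right)} = - 108 t + 0 g = - 108 t + 0 = - 108 t$)
$\left(W{\left(-186,-68 \right)} + 33256\right) \left(-47546 - 25310\right) = \left(\left(-108\right) \left(-186\right) + 33256\right) \left(-47546 - 25310\right) = \left(20088 + 33256\right) \left(-72856\right) = 53344 \left(-72856\right) = -3886430464$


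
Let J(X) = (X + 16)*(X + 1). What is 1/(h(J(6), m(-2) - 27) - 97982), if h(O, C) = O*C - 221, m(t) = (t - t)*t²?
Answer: -1/102361 ≈ -9.7693e-6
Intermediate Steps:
J(X) = (1 + X)*(16 + X) (J(X) = (16 + X)*(1 + X) = (1 + X)*(16 + X))
m(t) = 0 (m(t) = 0*t² = 0)
h(O, C) = -221 + C*O (h(O, C) = C*O - 221 = -221 + C*O)
1/(h(J(6), m(-2) - 27) - 97982) = 1/((-221 + (0 - 27)*(16 + 6² + 17*6)) - 97982) = 1/((-221 - 27*(16 + 36 + 102)) - 97982) = 1/((-221 - 27*154) - 97982) = 1/((-221 - 4158) - 97982) = 1/(-4379 - 97982) = 1/(-102361) = -1/102361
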